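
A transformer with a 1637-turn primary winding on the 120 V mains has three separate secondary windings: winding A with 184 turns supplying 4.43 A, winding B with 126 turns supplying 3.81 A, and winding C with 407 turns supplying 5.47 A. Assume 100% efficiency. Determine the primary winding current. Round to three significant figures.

I_p ≈ 2.15 A

V_A = 120 × 184/1637 = 13.488 V; V_B = 120 × 126/1637 = 9.2364 V; V_C = 120 × 407/1637 = 29.835 V.
P_out = V_A I_A + V_B I_B + V_C I_C = 13.488×4.43 + 9.2364×3.81 + 29.835×5.47 = 59.752 + 35.191 + 163.20 = 258.14 W.
Ideal ⇒ P_in = P_out, so I_p = P_out/V_p = 258.14/120 = 2.15 A.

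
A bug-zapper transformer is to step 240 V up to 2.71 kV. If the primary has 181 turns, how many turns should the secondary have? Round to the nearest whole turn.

N_s = 2044 turns

N_s/N_p = V_s/V_p, so N_s = 181 × 2710/240 = 2043.8 ≈ 2044 turns.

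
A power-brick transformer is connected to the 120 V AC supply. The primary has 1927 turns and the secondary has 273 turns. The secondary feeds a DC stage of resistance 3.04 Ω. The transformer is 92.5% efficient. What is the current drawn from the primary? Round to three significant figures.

I_p ≈ 0.857 A

V_s = 120 × 273/1927 = 17.001 V.
I_s = V_s/R = 17.001/3.04 = 5.5923 A.
P_out = V_s I_s = 17.001 × 5.5923 = 95.072 W.
P_in = P_out/η = 95.072/0.925 = 102.78 W.
I_p = P_in/V_p = 102.78/120 = 0.857 A.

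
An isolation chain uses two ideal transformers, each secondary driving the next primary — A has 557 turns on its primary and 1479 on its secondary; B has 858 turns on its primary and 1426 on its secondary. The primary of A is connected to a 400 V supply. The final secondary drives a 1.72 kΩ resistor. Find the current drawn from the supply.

Secondary of A: V = 400.00 × 1479/557 = 1062.1 V.
Secondary of B: V = 1062.1 × 1426/858 = 1765.2 V.
I_load = 1765.2/1720 = 1.0263 A, so P_out = 1765.2 × 1.0263 = 1811.7 W.
All ideal ⇒ P_in = P_out, so I_supply = 1811.7/400 = 4.53 A.

I_supply ≈ 4.53 A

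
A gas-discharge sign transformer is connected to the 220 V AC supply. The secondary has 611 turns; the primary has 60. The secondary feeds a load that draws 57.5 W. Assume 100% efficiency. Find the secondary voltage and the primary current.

V_s = V_p × N_s/N_p = 220 × 611/60 = 2240.3 V.
I_s = P/V_s = 57.5/2240.3 = 0.025666 A.
I_p = I_s × N_s/N_p = 0.025666 × 611/60 = 0.261 A.

V_s ≈ 2240 V, I_p ≈ 0.261 A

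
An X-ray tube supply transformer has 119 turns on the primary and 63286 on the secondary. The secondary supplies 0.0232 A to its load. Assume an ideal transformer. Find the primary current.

I_p ≈ 12.3 A

For an ideal transformer I_p/I_s = N_s/N_p, so I_p = 0.0232 × 63286/119 = 12.3 A.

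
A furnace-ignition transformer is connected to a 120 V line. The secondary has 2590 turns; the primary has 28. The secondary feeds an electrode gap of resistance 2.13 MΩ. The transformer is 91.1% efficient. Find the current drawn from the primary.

I_p ≈ 0.529 A

V_s = 120 × 2590/28 = 11100 V.
I_s = V_s/R = 11100/(2.13×10^6) = 0.0052113 A.
P_out = V_s I_s = 11100 × 0.0052113 = 57.845 W.
P_in = P_out/η = 57.845/0.911 = 63.496 W.
I_p = P_in/V_p = 63.496/120 = 0.529 A.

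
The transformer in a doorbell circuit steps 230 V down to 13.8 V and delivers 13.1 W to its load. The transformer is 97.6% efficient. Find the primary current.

I_p ≈ 0.0584 A

P_in = P_out/η = 13.1/0.976 = 13.422 W.
I_p = P_in/V_p = 13.422/230 = 0.0584 A.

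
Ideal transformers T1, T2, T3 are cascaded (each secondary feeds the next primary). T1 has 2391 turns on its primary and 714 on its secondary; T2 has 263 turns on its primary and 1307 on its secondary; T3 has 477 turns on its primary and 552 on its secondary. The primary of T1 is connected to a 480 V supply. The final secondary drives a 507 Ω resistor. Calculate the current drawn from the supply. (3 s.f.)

I_supply ≈ 2.79 A

After T1: V = 480.00 × 714/2391 = 143.34 V.
After T2: V = 143.34 × 1307/263 = 712.33 V.
After T3: V = 712.33 × 552/477 = 824.33 V.
I_load = 824.33/507 = 1.6259 A, so P_out = 824.33 × 1.6259 = 1340.3 W.
All ideal ⇒ P_in = P_out, so I_supply = 1340.3/480 = 2.79 A.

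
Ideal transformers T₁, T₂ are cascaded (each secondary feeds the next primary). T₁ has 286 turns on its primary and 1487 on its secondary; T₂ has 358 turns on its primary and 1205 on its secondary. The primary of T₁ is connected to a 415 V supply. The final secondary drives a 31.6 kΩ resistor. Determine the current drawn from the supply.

After T₁: V = 415.00 × 1487/286 = 2157.7 V.
After T₂: V = 2157.7 × 1205/358 = 7262.7 V.
I_load = 7262.7/31600 = 0.22983 A, so P_out = 7262.7 × 0.22983 = 1669.2 W.
All ideal ⇒ P_in = P_out, so I_supply = 1669.2/415 = 4.02 A.

I_supply ≈ 4.02 A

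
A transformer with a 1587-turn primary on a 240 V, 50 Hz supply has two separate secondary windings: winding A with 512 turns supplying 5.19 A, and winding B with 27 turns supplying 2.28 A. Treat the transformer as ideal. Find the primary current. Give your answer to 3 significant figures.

I_p ≈ 1.71 A

V_A = 240 × 512/1587 = 77.429 V; V_B = 240 × 27/1587 = 4.0832 V.
P_out = V_A I_A + V_B I_B = 77.429×5.19 + 4.0832×2.28 = 401.86 + 9.3096 = 411.17 W.
Ideal ⇒ P_in = P_out, so I_p = P_out/V_p = 411.17/240 = 1.71 A.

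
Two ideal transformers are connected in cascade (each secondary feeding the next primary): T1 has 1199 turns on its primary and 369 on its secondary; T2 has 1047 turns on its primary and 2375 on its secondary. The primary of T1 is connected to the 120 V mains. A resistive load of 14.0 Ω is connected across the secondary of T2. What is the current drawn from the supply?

I_supply ≈ 4.18 A

Secondary of T1: V = 120.00 × 369/1199 = 36.931 V.
Secondary of T2: V = 36.931 × 2375/1047 = 83.773 V.
I_load = 83.773/14.0 = 5.9838 A, so P_out = 83.773 × 5.9838 = 501.28 W.
All ideal ⇒ P_in = P_out, so I_supply = 501.28/120 = 4.18 A.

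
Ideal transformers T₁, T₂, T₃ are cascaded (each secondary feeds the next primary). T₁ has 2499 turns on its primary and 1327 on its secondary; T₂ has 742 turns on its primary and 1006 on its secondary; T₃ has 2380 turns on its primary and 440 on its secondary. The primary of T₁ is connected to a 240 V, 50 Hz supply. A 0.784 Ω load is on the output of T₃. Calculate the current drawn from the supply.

I_supply ≈ 5.42 A

Secondary of T₁: V = 240.00 × 1327/2499 = 127.44 V.
Secondary of T₂: V = 127.44 × 1006/742 = 172.79 V.
Secondary of T₃: V = 172.79 × 440/2380 = 31.944 V.
I_load = 31.944/0.784 = 40.745 A, so P_out = 31.944 × 40.745 = 1301.5 W.
All ideal ⇒ P_in = P_out, so I_supply = 1301.5/240 = 5.42 A.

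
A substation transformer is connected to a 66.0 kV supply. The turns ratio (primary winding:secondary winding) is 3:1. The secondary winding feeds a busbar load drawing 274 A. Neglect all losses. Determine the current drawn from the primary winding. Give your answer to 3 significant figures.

For an ideal transformer I_p N_p = I_s N_s, so I_p = 274 × 1/3 = 91.3 A.

I_p ≈ 91.3 A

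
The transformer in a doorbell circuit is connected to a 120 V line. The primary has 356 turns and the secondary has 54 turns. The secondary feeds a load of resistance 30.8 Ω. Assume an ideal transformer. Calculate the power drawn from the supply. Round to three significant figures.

V_s = V_p × N_s/N_p = 120 × 54/356 = 18.202 V.
I_s = V_s/R = 18.202/30.8 = 0.59098 A.
I_p = I_s × N_s/N_p = 0.59098 × 54/356 = 0.089643 A.
P = V_p I_p = 120 × 0.089643 = 10.8 W.

P ≈ 10.8 W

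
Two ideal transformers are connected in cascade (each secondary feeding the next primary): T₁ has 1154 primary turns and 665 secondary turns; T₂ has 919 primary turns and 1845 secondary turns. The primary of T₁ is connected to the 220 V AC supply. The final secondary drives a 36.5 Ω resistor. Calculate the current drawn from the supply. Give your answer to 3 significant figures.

Secondary of T₁: V = 220.00 × 665/1154 = 126.78 V.
Secondary of T₂: V = 126.78 × 1845/919 = 254.52 V.
I_load = 254.52/36.5 = 6.9731 A, so P_out = 254.52 × 6.9731 = 1774.8 W.
All ideal ⇒ P_in = P_out, so I_supply = 1774.8/220 = 8.07 A.

I_supply ≈ 8.07 A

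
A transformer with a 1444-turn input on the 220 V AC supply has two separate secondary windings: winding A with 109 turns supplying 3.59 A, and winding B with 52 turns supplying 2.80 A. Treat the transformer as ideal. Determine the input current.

V_A = 220 × 109/1444 = 16.607 V; V_B = 220 × 52/1444 = 7.9224 V.
P_out = V_A I_A + V_B I_B = 16.607×3.59 + 7.9224×2.80 = 59.618 + 22.183 = 81.801 W.
Ideal ⇒ P_in = P_out, so I_in = P_out/V_in = 81.801/220 = 0.372 A.

I_in ≈ 0.372 A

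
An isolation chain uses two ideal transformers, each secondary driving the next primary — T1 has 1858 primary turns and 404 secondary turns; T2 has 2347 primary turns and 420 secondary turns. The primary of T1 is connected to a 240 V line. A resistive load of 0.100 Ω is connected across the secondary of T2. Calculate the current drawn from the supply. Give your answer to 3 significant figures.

I_supply ≈ 3.63 A

Secondary of T1: V = 240.00 × 404/1858 = 52.185 V.
Secondary of T2: V = 52.185 × 420/2347 = 9.3386 V.
I_load = 9.3386/0.100 = 93.386 A, so P_out = 9.3386 × 93.386 = 872.10 W.
All ideal ⇒ P_in = P_out, so I_supply = 872.10/240 = 3.63 A.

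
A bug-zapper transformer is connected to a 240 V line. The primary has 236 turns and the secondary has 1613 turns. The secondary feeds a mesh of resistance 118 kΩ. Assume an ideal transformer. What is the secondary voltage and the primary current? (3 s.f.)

V_s = V_p × N_s/N_p = 240 × 1613/236 = 1640.3 V.
I_s = V_s/R = 1640.3/118000 = 0.013901 A.
I_p = I_s × N_s/N_p = 0.013901 × 1613/236 = 0.0950 A.

V_s ≈ 1640 V, I_p ≈ 0.0950 A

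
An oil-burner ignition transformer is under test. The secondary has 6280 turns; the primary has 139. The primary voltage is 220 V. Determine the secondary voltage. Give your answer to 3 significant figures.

V_s ≈ 9940 V

V_s/V_p = N_s/N_p, so V_s = 220 × 6280/139 = 9940 V.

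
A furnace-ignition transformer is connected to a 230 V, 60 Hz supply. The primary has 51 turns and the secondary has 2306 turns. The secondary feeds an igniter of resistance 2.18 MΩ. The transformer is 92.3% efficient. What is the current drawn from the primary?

V_s = 230 × 2306/51 = 10400 V.
I_s = V_s/R = 10400/(2.18×10^6) = 0.0047705 A.
P_out = V_s I_s = 10400 × 0.0047705 = 49.611 W.
P_in = P_out/η = 49.611/0.923 = 53.750 W.
I_p = P_in/V_p = 53.750/230 = 0.234 A.

I_p ≈ 0.234 A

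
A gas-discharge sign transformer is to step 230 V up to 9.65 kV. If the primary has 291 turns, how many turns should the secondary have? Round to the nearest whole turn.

N_s/N_p = V_s/V_p, so N_s = 291 × 9650/230 = 12209.3 ≈ 12209 turns.

N_s = 12209 turns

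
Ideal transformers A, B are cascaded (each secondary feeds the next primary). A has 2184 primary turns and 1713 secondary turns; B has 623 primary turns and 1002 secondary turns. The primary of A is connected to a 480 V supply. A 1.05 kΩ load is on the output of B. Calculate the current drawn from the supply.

Secondary of A: V = 480.00 × 1713/2184 = 376.48 V.
Secondary of B: V = 376.48 × 1002/623 = 605.52 V.
I_load = 605.52/1050 = 0.57668 A, so P_out = 605.52 × 0.57668 = 349.19 W.
All ideal ⇒ P_in = P_out, so I_supply = 349.19/480 = 0.727 A.

I_supply ≈ 0.727 A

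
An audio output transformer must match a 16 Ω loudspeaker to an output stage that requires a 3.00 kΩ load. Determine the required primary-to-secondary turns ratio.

N_p/N_s ≈ 13.7

Z_p/Z_s = (N_p/N_s)², so N_p/N_s = √(3000/16) = √188 = 13.7.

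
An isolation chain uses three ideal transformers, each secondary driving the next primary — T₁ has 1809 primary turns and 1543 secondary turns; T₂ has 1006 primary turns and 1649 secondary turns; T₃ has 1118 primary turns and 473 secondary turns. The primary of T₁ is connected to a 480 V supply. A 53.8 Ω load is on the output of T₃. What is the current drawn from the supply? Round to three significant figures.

I_supply ≈ 3.12 A

Secondary of T₁: V = 480.00 × 1543/1809 = 409.42 V.
Secondary of T₂: V = 409.42 × 1649/1006 = 671.11 V.
Secondary of T₃: V = 671.11 × 473/1118 = 283.93 V.
I_load = 283.93/53.8 = 5.2775 A, so P_out = 283.93 × 5.2775 = 1498.4 W.
All ideal ⇒ P_in = P_out, so I_supply = 1498.4/480 = 3.12 A.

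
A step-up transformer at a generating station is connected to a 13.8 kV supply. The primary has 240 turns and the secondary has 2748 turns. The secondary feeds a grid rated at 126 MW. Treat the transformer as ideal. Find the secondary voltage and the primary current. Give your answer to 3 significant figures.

V_s = V_p × N_s/N_p = 13800 × 2748/240 = 158010 V.
I_s = P/V_s = 1.26×10^8/158010 = 797.42 A.
I_p = I_s × N_s/N_p = 797.42 × 2748/240 = 9130 A.

V_s ≈ 158000 V, I_p ≈ 9130 A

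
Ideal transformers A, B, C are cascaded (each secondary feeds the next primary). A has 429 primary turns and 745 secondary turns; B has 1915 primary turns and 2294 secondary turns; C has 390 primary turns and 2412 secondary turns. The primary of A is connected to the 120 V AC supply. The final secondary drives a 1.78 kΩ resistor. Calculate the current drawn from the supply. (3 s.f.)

Secondary of A: V = 120.00 × 745/429 = 208.39 V.
Secondary of B: V = 208.39 × 2294/1915 = 249.63 V.
Secondary of C: V = 249.63 × 2412/390 = 1543.9 V.
I_load = 1543.9/1780 = 0.86736 A, so P_out = 1543.9 × 0.86736 = 1339.1 W.
All ideal ⇒ P_in = P_out, so I_supply = 1339.1/120 = 11.2 A.

I_supply ≈ 11.2 A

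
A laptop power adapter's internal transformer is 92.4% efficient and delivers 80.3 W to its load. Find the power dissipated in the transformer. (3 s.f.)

P_loss ≈ 6.60 W

P_in = P_out/η = 80.3/0.924 = 86.9048 W.
P_loss = P_in − P_out = 86.9048 − 80.3 = 6.60 W.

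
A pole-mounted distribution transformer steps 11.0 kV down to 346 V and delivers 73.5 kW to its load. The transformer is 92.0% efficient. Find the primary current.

P_in = P_out/η = 73500/0.920 = 79891 W.
I_p = P_in/V_p = 79891/11000 = 7.26 A.

I_p ≈ 7.26 A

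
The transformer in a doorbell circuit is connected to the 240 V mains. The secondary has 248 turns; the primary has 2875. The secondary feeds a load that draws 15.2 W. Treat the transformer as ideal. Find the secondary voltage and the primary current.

V_s = V_p × N_s/N_p = 240 × 248/2875 = 20.703 V.
I_s = P/V_s = 15.2/20.703 = 0.73421 A.
I_p = I_s × N_s/N_p = 0.73421 × 248/2875 = 0.0633 A.

V_s ≈ 20.7 V, I_p ≈ 0.0633 A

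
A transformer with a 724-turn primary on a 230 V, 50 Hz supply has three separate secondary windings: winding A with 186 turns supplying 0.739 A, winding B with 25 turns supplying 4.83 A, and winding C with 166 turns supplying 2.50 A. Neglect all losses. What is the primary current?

I_p ≈ 0.930 A

V_A = 230 × 186/724 = 59.088 V; V_B = 230 × 25/724 = 7.9420 V; V_C = 230 × 166/724 = 52.735 V.
P_out = V_A I_A + V_B I_B + V_C I_C = 59.088×0.739 + 7.9420×4.83 + 52.735×2.50 = 43.666 + 38.360 + 131.84 = 213.86 W.
Ideal ⇒ P_in = P_out, so I_p = P_out/V_p = 213.86/230 = 0.930 A.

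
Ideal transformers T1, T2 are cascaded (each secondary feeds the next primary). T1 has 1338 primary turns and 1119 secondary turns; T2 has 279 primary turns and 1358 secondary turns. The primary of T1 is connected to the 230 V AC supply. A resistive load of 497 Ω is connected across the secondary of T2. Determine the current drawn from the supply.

I_supply ≈ 7.67 A

Secondary of T1: V = 230.00 × 1119/1338 = 192.35 V.
Secondary of T2: V = 192.35 × 1358/279 = 936.26 V.
I_load = 936.26/497 = 1.8838 A, so P_out = 936.26 × 1.8838 = 1763.8 W.
All ideal ⇒ P_in = P_out, so I_supply = 1763.8/230 = 7.67 A.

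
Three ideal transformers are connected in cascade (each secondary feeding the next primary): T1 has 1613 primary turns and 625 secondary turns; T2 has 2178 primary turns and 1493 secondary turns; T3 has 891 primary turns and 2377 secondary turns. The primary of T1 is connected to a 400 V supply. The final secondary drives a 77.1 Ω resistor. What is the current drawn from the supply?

I_supply ≈ 2.60 A

After T1: V = 400.00 × 625/1613 = 154.99 V.
After T2: V = 154.99 × 1493/2178 = 106.24 V.
After T3: V = 106.24 × 2377/891 = 283.44 V.
I_load = 283.44/77.1 = 3.6762 A, so P_out = 283.44 × 3.6762 = 1042.0 W.
All ideal ⇒ P_in = P_out, so I_supply = 1042.0/400 = 2.60 A.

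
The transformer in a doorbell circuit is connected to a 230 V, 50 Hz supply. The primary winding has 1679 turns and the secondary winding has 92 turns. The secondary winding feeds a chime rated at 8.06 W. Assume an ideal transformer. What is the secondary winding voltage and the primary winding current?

V_s = V_p × N_s/N_p = 230 × 92/1679 = 12.603 V.
I_s = P/V_s = 8.06/12.603 = 0.63954 A.
I_p = I_s × N_s/N_p = 0.63954 × 92/1679 = 0.0350 A.

V_s ≈ 12.6 V, I_p ≈ 0.0350 A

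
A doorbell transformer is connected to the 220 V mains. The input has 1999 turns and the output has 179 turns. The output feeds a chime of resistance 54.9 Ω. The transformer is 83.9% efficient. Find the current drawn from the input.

I_in ≈ 0.0383 A

V_out = 220 × 179/1999 = 19.700 V.
I_out = V_out/R = 19.700/54.9 = 0.35883 A.
P_out = V_out I_out = 19.700 × 0.35883 = 7.0689 W.
P_in = P_out/η = 7.0689/0.839 = 8.4254 W.
I_in = P_in/V_in = 8.4254/220 = 0.0383 A.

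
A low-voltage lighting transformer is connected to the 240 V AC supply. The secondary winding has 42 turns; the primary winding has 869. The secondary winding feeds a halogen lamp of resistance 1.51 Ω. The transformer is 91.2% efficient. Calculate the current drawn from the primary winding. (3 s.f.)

V_s = 240 × 42/869 = 11.600 V.
I_s = V_s/R = 11.600/1.51 = 7.6818 A.
P_out = V_s I_s = 11.600 × 7.6818 = 89.106 W.
P_in = P_out/η = 89.106/0.912 = 97.703 W.
I_p = P_in/V_p = 97.703/240 = 0.407 A.

I_p ≈ 0.407 A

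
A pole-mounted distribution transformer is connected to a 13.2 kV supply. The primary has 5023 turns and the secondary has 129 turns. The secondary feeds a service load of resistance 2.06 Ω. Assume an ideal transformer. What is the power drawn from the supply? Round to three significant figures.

P ≈ 55800 W

V_s = V_p × N_s/N_p = 13200 × 129/5023 = 339.00 V.
I_s = V_s/R = 339.00/2.06 = 164.56 A.
I_p = I_s × N_s/N_p = 164.56 × 129/5023 = 4.2263 A.
P = V_p I_p = 13200 × 4.2263 = 55800 W.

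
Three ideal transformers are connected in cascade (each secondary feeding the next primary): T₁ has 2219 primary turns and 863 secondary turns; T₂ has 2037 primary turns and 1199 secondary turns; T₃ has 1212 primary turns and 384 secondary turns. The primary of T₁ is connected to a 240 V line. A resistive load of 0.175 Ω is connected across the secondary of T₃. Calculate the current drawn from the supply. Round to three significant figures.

I_supply ≈ 7.21 A

After T₁: V = 240.00 × 863/2219 = 93.339 V.
After T₂: V = 93.339 × 1199/2037 = 54.941 V.
After T₃: V = 54.941 × 384/1212 = 17.407 V.
I_load = 17.407/0.175 = 99.468 A, so P_out = 17.407 × 99.468 = 1731.4 W.
All ideal ⇒ P_in = P_out, so I_supply = 1731.4/240 = 7.21 A.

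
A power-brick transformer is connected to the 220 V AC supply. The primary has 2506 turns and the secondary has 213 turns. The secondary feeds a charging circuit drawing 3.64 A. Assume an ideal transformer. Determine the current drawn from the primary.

I_p ≈ 0.309 A

For an ideal transformer I_p N_p = I_s N_s, so I_p = 3.64 × 213/2506 = 0.309 A.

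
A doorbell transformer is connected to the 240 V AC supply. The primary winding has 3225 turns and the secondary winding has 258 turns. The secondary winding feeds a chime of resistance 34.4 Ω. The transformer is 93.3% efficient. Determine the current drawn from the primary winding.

I_p ≈ 0.0479 A

V_s = 240 × 258/3225 = 19.200 V.
I_s = V_s/R = 19.200/34.4 = 0.55814 A.
P_out = V_s I_s = 19.200 × 0.55814 = 10.716 W.
P_in = P_out/η = 10.716/0.933 = 11.486 W.
I_p = P_in/V_p = 11.486/240 = 0.0479 A.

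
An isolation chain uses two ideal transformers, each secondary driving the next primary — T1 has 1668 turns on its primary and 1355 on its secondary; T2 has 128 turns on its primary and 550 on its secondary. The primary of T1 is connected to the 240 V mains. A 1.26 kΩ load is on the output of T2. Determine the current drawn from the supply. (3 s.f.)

Secondary of T1: V = 240.00 × 1355/1668 = 194.96 V.
Secondary of T2: V = 194.96 × 550/128 = 837.74 V.
I_load = 837.74/1260 = 0.66487 A, so P_out = 837.74 × 0.66487 = 556.99 W.
All ideal ⇒ P_in = P_out, so I_supply = 556.99/240 = 2.32 A.

I_supply ≈ 2.32 A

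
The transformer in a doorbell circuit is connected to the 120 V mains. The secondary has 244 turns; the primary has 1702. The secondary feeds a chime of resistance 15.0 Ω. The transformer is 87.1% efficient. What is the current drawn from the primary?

I_p ≈ 0.189 A

V_s = 120 × 244/1702 = 17.203 V.
I_s = V_s/R = 17.203/15.0 = 1.1469 A.
P_out = V_s I_s = 17.203 × 1.1469 = 19.730 W.
P_in = P_out/η = 19.730/0.871 = 22.652 W.
I_p = P_in/V_p = 22.652/120 = 0.189 A.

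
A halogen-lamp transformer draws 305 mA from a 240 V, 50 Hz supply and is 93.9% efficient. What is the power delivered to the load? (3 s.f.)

P_out ≈ 68.7 W

P_in = V_p I_p = 240 × 0.305 = 73.200 W.
P_out = η P_in = 0.939 × 73.200 = 68.7 W.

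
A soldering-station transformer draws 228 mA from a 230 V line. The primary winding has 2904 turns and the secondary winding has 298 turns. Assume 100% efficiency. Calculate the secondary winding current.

I_s/I_p = N_p/N_s, so I_s = 0.228 × 2904/298 = 2.22 A.

I_s ≈ 2.22 A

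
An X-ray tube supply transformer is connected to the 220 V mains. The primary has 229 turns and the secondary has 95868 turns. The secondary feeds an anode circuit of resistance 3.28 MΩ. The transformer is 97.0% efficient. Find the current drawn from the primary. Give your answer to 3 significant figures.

I_p ≈ 12.1 A

V_s = 220 × 95868/229 = 92100 V.
I_s = V_s/R = 92100/(3.28×10^6) = 0.028079 A.
P_out = V_s I_s = 92100 × 0.028079 = 2586.1 W.
P_in = P_out/η = 2586.1/0.970 = 2666.1 W.
I_p = P_in/V_p = 2666.1/220 = 12.1 A.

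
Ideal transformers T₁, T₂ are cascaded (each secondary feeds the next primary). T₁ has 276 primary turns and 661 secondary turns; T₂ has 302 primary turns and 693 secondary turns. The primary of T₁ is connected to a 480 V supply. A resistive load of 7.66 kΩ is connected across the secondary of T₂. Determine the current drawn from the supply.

I_supply ≈ 1.89 A

Secondary of T₁: V = 480.00 × 661/276 = 1149.6 V.
Secondary of T₂: V = 1149.6 × 693/302 = 2637.9 V.
I_load = 2637.9/7660 = 0.34437 A, so P_out = 2637.9 × 0.34437 = 908.43 W.
All ideal ⇒ P_in = P_out, so I_supply = 908.43/480 = 1.89 A.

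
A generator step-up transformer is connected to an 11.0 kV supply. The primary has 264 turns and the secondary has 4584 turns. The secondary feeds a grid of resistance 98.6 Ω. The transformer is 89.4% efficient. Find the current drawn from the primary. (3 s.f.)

V_s = 11000 × 4584/264 = 191000 V.
I_s = V_s/R = 191000/98.6 = 1937.1 A.
P_out = V_s I_s = 191000 × 1937.1 = 3.6999×10^8 W.
P_in = P_out/η = 3.6999×10^8/0.894 = 4.1386×10^8 W.
I_p = P_in/V_p = 4.1386×10^8/11000 = 37600 A.

I_p ≈ 37600 A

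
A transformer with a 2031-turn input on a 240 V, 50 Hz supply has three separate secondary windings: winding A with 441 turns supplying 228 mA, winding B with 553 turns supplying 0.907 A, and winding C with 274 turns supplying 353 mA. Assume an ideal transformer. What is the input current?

I_in ≈ 0.344 A

V_A = 240 × 441/2031 = 52.112 V; V_B = 240 × 553/2031 = 65.347 V; V_C = 240 × 274/2031 = 32.378 V.
P_out = V_A I_A + V_B I_B + V_C I_C = 52.112×0.228 + 65.347×0.907 + 32.378×0.353 = 11.882 + 59.270 + 11.429 = 82.581 W.
Ideal ⇒ P_in = P_out, so I_in = P_out/V_in = 82.581/240 = 0.344 A.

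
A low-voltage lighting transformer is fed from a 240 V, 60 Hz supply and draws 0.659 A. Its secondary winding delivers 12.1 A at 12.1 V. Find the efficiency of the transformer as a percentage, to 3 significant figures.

η ≈ 92.6%

P_in = 240 × 0.659 = 158.160 W.
P_out = 12.1 × 12.1 = 146.410 W.
η = P_out/P_in = 146.410/158.160 = 0.926.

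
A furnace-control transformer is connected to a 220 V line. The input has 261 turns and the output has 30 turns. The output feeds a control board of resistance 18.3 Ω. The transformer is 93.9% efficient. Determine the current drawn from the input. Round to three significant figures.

V_out = 220 × 30/261 = 25.287 V.
I_out = V_out/R = 25.287/18.3 = 1.3818 A.
P_out = V_out I_out = 25.287 × 1.3818 = 34.943 W.
P_in = P_out/η = 34.943/0.939 = 37.213 W.
I_in = P_in/V_in = 37.213/220 = 0.169 A.

I_in ≈ 0.169 A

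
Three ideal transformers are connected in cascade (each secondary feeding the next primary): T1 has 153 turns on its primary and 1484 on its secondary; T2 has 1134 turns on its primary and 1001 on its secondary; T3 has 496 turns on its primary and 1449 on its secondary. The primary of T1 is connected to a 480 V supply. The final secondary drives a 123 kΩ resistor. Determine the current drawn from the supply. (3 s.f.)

After T1: V = 480.00 × 1484/153 = 4655.7 V.
After T2: V = 4655.7 × 1001/1134 = 4109.6 V.
After T3: V = 4109.6 × 1449/496 = 12006 V.
I_load = 12006/123000 = 0.097608 A, so P_out = 12006 × 0.097608 = 1171.9 W.
All ideal ⇒ P_in = P_out, so I_supply = 1171.9/480 = 2.44 A.

I_supply ≈ 2.44 A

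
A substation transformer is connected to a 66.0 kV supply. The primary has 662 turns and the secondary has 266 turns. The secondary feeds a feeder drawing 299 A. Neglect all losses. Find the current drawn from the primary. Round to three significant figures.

I_p ≈ 120 A

For an ideal transformer I_p N_p = I_s N_s, so I_p = 299 × 266/662 = 120 A.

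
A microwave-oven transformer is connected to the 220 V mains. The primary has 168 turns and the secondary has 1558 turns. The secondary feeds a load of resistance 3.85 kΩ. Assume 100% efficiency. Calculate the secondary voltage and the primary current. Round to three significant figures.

V_s ≈ 2040 V, I_p ≈ 4.91 A

V_s = V_p × N_s/N_p = 220 × 1558/168 = 2040.2 V.
I_s = V_s/R = 2040.2/3850 = 0.52993 A.
I_p = I_s × N_s/N_p = 0.52993 × 1558/168 = 4.91 A.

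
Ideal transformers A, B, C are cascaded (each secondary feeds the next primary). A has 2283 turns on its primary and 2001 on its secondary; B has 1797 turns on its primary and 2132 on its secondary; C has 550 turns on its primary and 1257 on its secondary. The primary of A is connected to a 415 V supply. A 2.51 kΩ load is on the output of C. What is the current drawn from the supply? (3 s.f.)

After A: V = 415.00 × 2001/2283 = 363.74 V.
After B: V = 363.74 × 2132/1797 = 431.55 V.
After C: V = 431.55 × 1257/550 = 986.28 V.
I_load = 986.28/2510 = 0.39294 A, so P_out = 986.28 × 0.39294 = 387.55 W.
All ideal ⇒ P_in = P_out, so I_supply = 387.55/415 = 0.934 A.

I_supply ≈ 0.934 A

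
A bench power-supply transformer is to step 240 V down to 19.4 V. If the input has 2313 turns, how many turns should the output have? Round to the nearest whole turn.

N_out/N_in = V_out/V_in, so N_out = 2313 × 19.4/240 = 187.0 ≈ 187 turns.

N_out = 187 turns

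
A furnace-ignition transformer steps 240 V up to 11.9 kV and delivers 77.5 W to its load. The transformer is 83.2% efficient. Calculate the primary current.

I_p ≈ 0.388 A

P_in = P_out/η = 77.5/0.832 = 93.149 W.
I_p = P_in/V_p = 93.149/240 = 0.388 A.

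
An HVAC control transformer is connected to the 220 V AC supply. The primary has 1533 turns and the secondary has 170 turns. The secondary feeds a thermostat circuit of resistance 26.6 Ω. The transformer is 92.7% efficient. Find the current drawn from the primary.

I_p ≈ 0.110 A

V_s = 220 × 170/1533 = 24.397 V.
I_s = V_s/R = 24.397/26.6 = 0.91717 A.
P_out = V_s I_s = 24.397 × 0.91717 = 22.376 W.
P_in = P_out/η = 22.376/0.927 = 24.138 W.
I_p = P_in/V_p = 24.138/220 = 0.110 A.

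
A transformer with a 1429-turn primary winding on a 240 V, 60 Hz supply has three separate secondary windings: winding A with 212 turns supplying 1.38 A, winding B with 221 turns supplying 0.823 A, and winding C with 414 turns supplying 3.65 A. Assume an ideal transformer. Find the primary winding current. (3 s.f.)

V_A = 240 × 212/1429 = 35.605 V; V_B = 240 × 221/1429 = 37.117 V; V_C = 240 × 414/1429 = 69.531 V.
P_out = V_A I_A + V_B I_B + V_C I_C = 35.605×1.38 + 37.117×0.823 + 69.531×3.65 = 49.135 + 30.547 + 253.79 = 333.47 W.
Ideal ⇒ P_in = P_out, so I_p = P_out/V_p = 333.47/240 = 1.39 A.

I_p ≈ 1.39 A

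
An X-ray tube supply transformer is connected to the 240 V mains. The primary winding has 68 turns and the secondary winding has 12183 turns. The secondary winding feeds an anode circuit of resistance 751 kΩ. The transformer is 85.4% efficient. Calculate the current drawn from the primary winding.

V_s = 240 × 12183/68 = 42999 V.
I_s = V_s/R = 42999/751000 = 0.057255 A.
P_out = V_s I_s = 42999 × 0.057255 = 2461.9 W.
P_in = P_out/η = 2461.9/0.854 = 2882.8 W.
I_p = P_in/V_p = 2882.8/240 = 12.0 A.

I_p ≈ 12.0 A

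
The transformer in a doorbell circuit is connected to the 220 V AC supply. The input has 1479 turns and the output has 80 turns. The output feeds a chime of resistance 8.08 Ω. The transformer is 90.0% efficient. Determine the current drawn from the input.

I_in ≈ 0.0885 A

V_out = 220 × 80/1479 = 11.900 V.
I_out = V_out/R = 11.900/8.08 = 1.4728 A.
P_out = V_out I_out = 11.900 × 1.4728 = 17.526 W.
P_in = P_out/η = 17.526/0.900 = 19.473 W.
I_in = P_in/V_in = 19.473/220 = 0.0885 A.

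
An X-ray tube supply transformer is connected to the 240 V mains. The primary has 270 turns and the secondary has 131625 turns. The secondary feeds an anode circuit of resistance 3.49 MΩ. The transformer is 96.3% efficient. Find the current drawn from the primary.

I_p ≈ 17.0 A

V_s = 240 × 131625/270 = 117000 V.
I_s = V_s/R = 117000/(3.49×10^6) = 0.033524 A.
P_out = V_s I_s = 117000 × 0.033524 = 3922.3 W.
P_in = P_out/η = 3922.3/0.963 = 4073.1 W.
I_p = P_in/V_p = 4073.1/240 = 17.0 A.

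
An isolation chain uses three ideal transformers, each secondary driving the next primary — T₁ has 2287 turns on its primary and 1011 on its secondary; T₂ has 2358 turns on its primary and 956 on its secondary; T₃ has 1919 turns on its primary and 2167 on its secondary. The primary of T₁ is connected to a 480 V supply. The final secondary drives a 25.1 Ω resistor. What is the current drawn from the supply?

Secondary of T₁: V = 480.00 × 1011/2287 = 212.19 V.
Secondary of T₂: V = 212.19 × 956/2358 = 86.028 V.
Secondary of T₃: V = 86.028 × 2167/1919 = 97.146 V.
I_load = 97.146/25.1 = 3.8704 A, so P_out = 97.146 × 3.8704 = 375.99 W.
All ideal ⇒ P_in = P_out, so I_supply = 375.99/480 = 0.783 A.

I_supply ≈ 0.783 A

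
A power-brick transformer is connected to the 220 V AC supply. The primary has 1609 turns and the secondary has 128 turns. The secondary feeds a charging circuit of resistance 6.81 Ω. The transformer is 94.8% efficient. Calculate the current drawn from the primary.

V_s = 220 × 128/1609 = 17.502 V.
I_s = V_s/R = 17.502/6.81 = 2.5700 A.
P_out = V_s I_s = 17.502 × 2.5700 = 44.979 W.
P_in = P_out/η = 44.979/0.948 = 47.446 W.
I_p = P_in/V_p = 47.446/220 = 0.216 A.

I_p ≈ 0.216 A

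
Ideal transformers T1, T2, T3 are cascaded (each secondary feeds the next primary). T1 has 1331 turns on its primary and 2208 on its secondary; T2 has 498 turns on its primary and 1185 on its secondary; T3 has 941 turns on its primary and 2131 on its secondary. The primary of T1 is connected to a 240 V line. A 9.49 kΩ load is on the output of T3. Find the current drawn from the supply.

After T1: V = 240.00 × 2208/1331 = 398.14 V.
After T2: V = 398.14 × 1185/498 = 947.37 V.
After T3: V = 947.37 × 2131/941 = 2145.4 V.
I_load = 2145.4/9490 = 0.22607 A, so P_out = 2145.4 × 0.22607 = 485.02 W.
All ideal ⇒ P_in = P_out, so I_supply = 485.02/240 = 2.02 A.

I_supply ≈ 2.02 A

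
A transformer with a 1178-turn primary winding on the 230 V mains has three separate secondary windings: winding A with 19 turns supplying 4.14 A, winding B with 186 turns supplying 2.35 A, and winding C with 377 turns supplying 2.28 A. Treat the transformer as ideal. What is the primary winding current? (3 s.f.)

I_p ≈ 1.17 A

V_A = 230 × 19/1178 = 3.7097 V; V_B = 230 × 186/1178 = 36.316 V; V_C = 230 × 377/1178 = 73.608 V.
P_out = V_A I_A + V_B I_B + V_C I_C = 3.7097×4.14 + 36.316×2.35 + 73.608×2.28 = 15.358 + 85.342 + 167.83 = 268.53 W.
Ideal ⇒ P_in = P_out, so I_p = P_out/V_p = 268.53/230 = 1.17 A.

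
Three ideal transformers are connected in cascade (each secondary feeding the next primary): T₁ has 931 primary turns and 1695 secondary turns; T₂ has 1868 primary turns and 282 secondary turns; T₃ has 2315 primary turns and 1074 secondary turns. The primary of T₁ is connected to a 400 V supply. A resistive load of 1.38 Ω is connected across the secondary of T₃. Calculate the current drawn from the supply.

I_supply ≈ 4.71 A

Secondary of T₁: V = 400.00 × 1695/931 = 728.25 V.
Secondary of T₂: V = 728.25 × 282/1868 = 109.94 V.
Secondary of T₃: V = 109.94 × 1074/2315 = 51.004 V.
I_load = 51.004/1.38 = 36.960 A, so P_out = 51.004 × 36.960 = 1885.1 W.
All ideal ⇒ P_in = P_out, so I_supply = 1885.1/400 = 4.71 A.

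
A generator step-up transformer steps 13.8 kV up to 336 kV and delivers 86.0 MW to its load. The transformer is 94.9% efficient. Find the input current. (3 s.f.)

P_in = P_out/η = 8.60×10^7/0.949 = 9.0622×10^7 W.
I_in = P_in/V_in = 9.0622×10^7/13800 = 6570 A.

I_in ≈ 6570 A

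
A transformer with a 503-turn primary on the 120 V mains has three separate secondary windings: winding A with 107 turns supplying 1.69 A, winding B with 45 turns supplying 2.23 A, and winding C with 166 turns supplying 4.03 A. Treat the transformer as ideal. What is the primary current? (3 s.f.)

V_A = 120 × 107/503 = 25.527 V; V_B = 120 × 45/503 = 10.736 V; V_C = 120 × 166/503 = 39.602 V.
P_out = V_A I_A + V_B I_B + V_C I_C = 25.527×1.69 + 10.736×2.23 + 39.602×4.03 = 43.140 + 23.940 + 159.60 = 226.68 W.
Ideal ⇒ P_in = P_out, so I_p = P_out/V_p = 226.68/120 = 1.89 A.

I_p ≈ 1.89 A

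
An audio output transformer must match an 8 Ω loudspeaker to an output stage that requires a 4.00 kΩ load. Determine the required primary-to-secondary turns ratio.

Z_p/Z_s = (N_p/N_s)², so N_p/N_s = √(4000/8) = √500 = 22.4.

N_p/N_s ≈ 22.4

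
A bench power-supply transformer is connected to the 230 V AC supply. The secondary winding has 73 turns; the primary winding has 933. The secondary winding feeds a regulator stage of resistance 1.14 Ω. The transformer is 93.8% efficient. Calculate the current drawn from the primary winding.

V_s = 230 × 73/933 = 17.996 V.
I_s = V_s/R = 17.996/1.14 = 15.786 A.
P_out = V_s I_s = 17.996 × 15.786 = 284.08 W.
P_in = P_out/η = 284.08/0.938 = 302.85 W.
I_p = P_in/V_p = 302.85/230 = 1.32 A.

I_p ≈ 1.32 A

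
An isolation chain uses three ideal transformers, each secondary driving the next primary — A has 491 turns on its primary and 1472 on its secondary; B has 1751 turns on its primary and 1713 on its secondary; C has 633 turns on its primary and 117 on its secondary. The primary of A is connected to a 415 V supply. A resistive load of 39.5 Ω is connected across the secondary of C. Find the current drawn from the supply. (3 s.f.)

After A: V = 415.00 × 1472/491 = 1244.2 V.
After B: V = 1244.2 × 1713/1751 = 1217.2 V.
After C: V = 1217.2 × 117/633 = 224.97 V.
I_load = 224.97/39.5 = 5.6955 A, so P_out = 224.97 × 5.6955 = 1281.3 W.
All ideal ⇒ P_in = P_out, so I_supply = 1281.3/415 = 3.09 A.

I_supply ≈ 3.09 A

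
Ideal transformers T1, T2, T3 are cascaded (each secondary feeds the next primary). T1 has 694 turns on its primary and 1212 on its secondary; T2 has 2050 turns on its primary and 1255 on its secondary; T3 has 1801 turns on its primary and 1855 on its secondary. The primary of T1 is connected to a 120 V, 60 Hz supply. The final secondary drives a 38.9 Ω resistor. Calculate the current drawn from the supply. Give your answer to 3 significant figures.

Secondary of T1: V = 120.00 × 1212/694 = 209.57 V.
Secondary of T2: V = 209.57 × 1255/2050 = 128.30 V.
Secondary of T3: V = 128.30 × 1855/1801 = 132.14 V.
I_load = 132.14/38.9 = 3.3970 A, so P_out = 132.14 × 3.3970 = 448.89 W.
All ideal ⇒ P_in = P_out, so I_supply = 448.89/120 = 3.74 A.

I_supply ≈ 3.74 A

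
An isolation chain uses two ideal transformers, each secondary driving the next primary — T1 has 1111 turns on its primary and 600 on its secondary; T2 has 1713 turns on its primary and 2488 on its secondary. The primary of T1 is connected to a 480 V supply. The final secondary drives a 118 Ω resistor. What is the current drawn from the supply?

After T1: V = 480.00 × 600/1111 = 259.23 V.
After T2: V = 259.23 × 2488/1713 = 376.51 V.
I_load = 376.51/118 = 3.1907 A, so P_out = 376.51 × 3.1907 = 1201.3 W.
All ideal ⇒ P_in = P_out, so I_supply = 1201.3/480 = 2.50 A.

I_supply ≈ 2.50 A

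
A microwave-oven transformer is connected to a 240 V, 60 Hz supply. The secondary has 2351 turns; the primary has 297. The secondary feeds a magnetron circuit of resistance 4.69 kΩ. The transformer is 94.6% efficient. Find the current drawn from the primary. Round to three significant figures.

I_p ≈ 3.39 A

V_s = 240 × 2351/297 = 1899.8 V.
I_s = V_s/R = 1899.8/4690 = 0.40507 A.
P_out = V_s I_s = 1899.8 × 0.40507 = 769.56 W.
P_in = P_out/η = 769.56/0.946 = 813.49 W.
I_p = P_in/V_p = 813.49/240 = 3.39 A.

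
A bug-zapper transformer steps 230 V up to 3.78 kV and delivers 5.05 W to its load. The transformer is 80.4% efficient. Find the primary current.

I_p ≈ 0.0273 A

P_in = P_out/η = 5.05/0.804 = 6.2811 W.
I_p = P_in/V_p = 6.2811/230 = 0.0273 A.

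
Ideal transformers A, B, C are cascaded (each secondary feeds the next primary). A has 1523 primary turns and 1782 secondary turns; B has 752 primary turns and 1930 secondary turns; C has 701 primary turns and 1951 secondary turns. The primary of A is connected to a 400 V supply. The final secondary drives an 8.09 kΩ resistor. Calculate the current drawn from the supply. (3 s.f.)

After A: V = 400.00 × 1782/1523 = 468.02 V.
After B: V = 468.02 × 1930/752 = 1201.2 V.
After C: V = 1201.2 × 1951/701 = 3343.1 V.
I_load = 3343.1/8090 = 0.41324 A, so P_out = 3343.1 × 0.41324 = 1381.5 W.
All ideal ⇒ P_in = P_out, so I_supply = 1381.5/400 = 3.45 A.

I_supply ≈ 3.45 A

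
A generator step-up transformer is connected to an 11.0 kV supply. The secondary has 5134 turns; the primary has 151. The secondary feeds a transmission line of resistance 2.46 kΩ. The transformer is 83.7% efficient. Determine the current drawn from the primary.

I_p ≈ 6180 A

V_s = 11000 × 5134/151 = 374000 V.
I_s = V_s/R = 374000/2460 = 152.03 A.
P_out = V_s I_s = 374000 × 152.03 = 5.6860×10^7 W.
P_in = P_out/η = 5.6860×10^7/0.837 = 6.7933×10^7 W.
I_p = P_in/V_p = 6.7933×10^7/11000 = 6180 A.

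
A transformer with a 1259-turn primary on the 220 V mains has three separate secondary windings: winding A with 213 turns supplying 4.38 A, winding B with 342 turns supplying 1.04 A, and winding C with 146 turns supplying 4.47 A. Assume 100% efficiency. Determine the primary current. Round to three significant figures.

I_p ≈ 1.54 A

V_A = 220 × 213/1259 = 37.220 V; V_B = 220 × 342/1259 = 59.762 V; V_C = 220 × 146/1259 = 25.512 V.
P_out = V_A I_A + V_B I_B + V_C I_C = 37.220×4.38 + 59.762×1.04 + 25.512×4.47 = 163.02 + 62.152 + 114.04 = 339.22 W.
Ideal ⇒ P_in = P_out, so I_p = P_out/V_p = 339.22/220 = 1.54 A.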